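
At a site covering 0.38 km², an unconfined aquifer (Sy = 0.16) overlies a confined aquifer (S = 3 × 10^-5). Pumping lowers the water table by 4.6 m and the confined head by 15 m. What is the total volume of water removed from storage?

ΔV ≈ 2.8 × 10^5 m³

A = 0.38 km² = 3.8 × 10^5 m²
Unconfined: ΔV_u = Sy × A × Δh_u = 0.16 × 3.8 × 10^5 × 4.6 = 2.797 × 10^5 m³
Confined: ΔV_c = S × A × Δh_c = 3 × 10^-5 × 3.8 × 10^5 × 15 = 171 m³
Total ΔV = 2.797 × 10^5 + 171 = 2.799 × 10^5 m³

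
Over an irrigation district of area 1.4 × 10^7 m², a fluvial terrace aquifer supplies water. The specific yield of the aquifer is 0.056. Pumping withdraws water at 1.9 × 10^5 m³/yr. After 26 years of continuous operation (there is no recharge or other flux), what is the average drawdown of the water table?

Q = 1.9 × 10^5 m³/yr = 520.5 m³/d
t = 26 years = 9490 d
ΔV = Q × t = 520.5 m³/d × 9490 d = 4.94 × 10^6 m³
Δh = ΔV / (Sy × A) = 4.94 × 10^6 / (0.056 × 1.4 × 10^7) = 6.301 m

Δh ≈ 6.3 m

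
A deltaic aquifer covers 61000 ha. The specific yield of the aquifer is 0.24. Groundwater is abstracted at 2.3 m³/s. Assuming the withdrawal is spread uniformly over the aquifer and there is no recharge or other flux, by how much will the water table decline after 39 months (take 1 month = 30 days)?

A = 61000 ha = 6.1 × 10^8 m²
Q = 2.3 m³/s = 1.987 × 10^5 m³/d
t = 39 months = 1170 d
ΔV = Q × t = 1.987 × 10^5 m³/d × 1170 d = 2.325 × 10^8 m³
Δh = ΔV / (Sy × A) = 2.325 × 10^8 / (0.24 × 6.1 × 10^8) = 1.588 m

Δh ≈ 1.59 m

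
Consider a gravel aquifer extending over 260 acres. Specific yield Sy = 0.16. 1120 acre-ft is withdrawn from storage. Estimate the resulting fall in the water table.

A = 260 acres = 1.052 × 10^6 m²
ΔV = 1120 acre-ft = 1.381 × 10^6 m³
Δh = ΔV / (Sy × A) = 1.381 × 10^6 m³ / (0.16 × 1.052 × 10^6 m²) = 8.206 m

Δh ≈ 8.21 m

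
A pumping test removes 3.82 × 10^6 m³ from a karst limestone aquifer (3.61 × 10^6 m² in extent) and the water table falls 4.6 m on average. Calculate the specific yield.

Sy = ΔV / (A × Δh) = 3.82 × 10^6 m³ / (3.61 × 10^6 m² × 4.6 m) = 0.23

Sy ≈ 0.23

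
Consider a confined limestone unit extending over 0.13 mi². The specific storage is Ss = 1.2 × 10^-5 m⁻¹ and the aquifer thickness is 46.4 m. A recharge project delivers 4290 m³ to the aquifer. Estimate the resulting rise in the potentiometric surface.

Δh ≈ 22.9 m

S = Ss × b = 1.2 × 10^-5 m⁻¹ × 46.4 m = 5.568 × 10^-4
A = 0.13 mi² = 3.367 × 10^5 m²
Δh = ΔV / (S × A) = 4290 m³ / (5.568 × 10^-4 × 3.367 × 10^5 m²) = 22.88 m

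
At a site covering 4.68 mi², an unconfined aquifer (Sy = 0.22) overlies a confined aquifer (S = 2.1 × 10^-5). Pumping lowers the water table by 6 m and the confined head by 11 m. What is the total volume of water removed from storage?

ΔV ≈ 1.6 × 10^7 m³

A = 4.68 mi² = 1.212 × 10^7 m²
Unconfined: ΔV_u = Sy × A × Δh_u = 0.22 × 1.212 × 10^7 × 6 = 1.6 × 10^7 m³
Confined: ΔV_c = S × A × Δh_c = 2.1 × 10^-5 × 1.212 × 10^7 × 11 = 2800 m³
Total ΔV = 1.6 × 10^7 + 2800 = 1.6 × 10^7 m³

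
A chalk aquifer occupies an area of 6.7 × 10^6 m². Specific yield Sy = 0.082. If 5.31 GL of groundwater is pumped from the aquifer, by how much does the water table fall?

ΔV = 5.31 GL = 5.31 × 10^6 m³
Δh = ΔV / (Sy × A) = 5.31 × 10^6 m³ / (0.082 × 6.7 × 10^6 m²) = 9.665 m

Δh ≈ 9.67 m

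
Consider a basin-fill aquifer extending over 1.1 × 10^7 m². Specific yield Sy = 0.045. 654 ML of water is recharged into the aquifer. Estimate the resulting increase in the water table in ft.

ΔV = 654 ML = 6.54 × 10^5 m³
Δh = ΔV / (Sy × A) = 6.54 × 10^5 m³ / (0.045 × 1.1 × 10^7 m²) = 1.321 m
Δh = 1.321 m = 4.335 ft

Δh ≈ 4.33 ft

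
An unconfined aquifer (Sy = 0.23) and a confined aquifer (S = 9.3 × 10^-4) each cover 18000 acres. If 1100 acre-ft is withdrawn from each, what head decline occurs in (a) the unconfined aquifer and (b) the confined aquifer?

A = 18000 acres = 7.284 × 10^7 m²
ΔV = 1100 acre-ft = 1.357 × 10^6 m³
Unconfined: Δh_u = ΔV/(Sy·A) = 1.357 × 10^6/(0.23 × 7.284 × 10^7) = 0.08099 m
Confined: Δh_c = ΔV/(S·A) = 1.357 × 10^6/(9.3 × 10^-4 × 7.284 × 10^7) = 20.03 m

Δh_u ≈ 0.081 m; Δh_c ≈ 20 m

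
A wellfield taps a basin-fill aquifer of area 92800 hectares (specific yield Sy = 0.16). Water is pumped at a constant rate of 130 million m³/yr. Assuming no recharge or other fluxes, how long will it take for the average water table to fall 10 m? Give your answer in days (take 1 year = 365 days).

A = 92800 hectares = 9.28 × 10^8 m²
ΔV = Sy × A × Δh = 0.16 × 9.28 × 10^8 × 10 = 1.485 × 10^9 m³
Q = 130 million m³/yr = 3.562 × 10^5 m³/d
t = ΔV / Q = 1.485 × 10^9 m³ / 3.562 × 10^5 m³/d = 4169 d

t ≈ 4170 days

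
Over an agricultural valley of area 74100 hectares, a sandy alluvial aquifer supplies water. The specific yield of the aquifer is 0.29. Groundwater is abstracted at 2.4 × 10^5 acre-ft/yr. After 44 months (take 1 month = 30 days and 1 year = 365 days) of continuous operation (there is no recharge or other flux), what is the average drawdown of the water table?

Δh ≈ 4.98 m

A = 74100 hectares = 7.41 × 10^8 m²
Q = 2.4 × 10^5 acre-ft/yr = 8.111 × 10^5 m³/d
t = 44 months = 1320 d
ΔV = Q × t = 8.111 × 10^5 m³/d × 1320 d = 1.071 × 10^9 m³
Δh = ΔV / (Sy × A) = 1.071 × 10^9 / (0.29 × 7.41 × 10^8) = 4.982 m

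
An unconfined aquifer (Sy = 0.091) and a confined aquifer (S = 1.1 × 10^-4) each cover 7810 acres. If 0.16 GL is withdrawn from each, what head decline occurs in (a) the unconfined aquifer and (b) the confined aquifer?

Δh_u ≈ 0.0556 m; Δh_c ≈ 46 m

A = 7810 acres = 3.161 × 10^7 m²
ΔV = 0.16 GL = 1.6 × 10^5 m³
Unconfined: Δh_u = ΔV/(Sy·A) = 1.6 × 10^5/(0.091 × 3.161 × 10^7) = 0.05563 m
Confined: Δh_c = ΔV/(S·A) = 1.6 × 10^5/(1.1 × 10^-4 × 3.161 × 10^7) = 46.02 m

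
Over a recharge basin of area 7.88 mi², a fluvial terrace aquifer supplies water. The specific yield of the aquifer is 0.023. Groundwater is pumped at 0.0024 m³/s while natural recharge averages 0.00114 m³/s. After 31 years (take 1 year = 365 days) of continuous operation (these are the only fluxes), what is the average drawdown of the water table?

Δh ≈ 2.62 m

A = 7.88 mi² = 2.041 × 10^7 m²
Net abstraction = 0.0024 − 0.00114 = 0.00126 m³/s
Q_net = 0.00126 m³/s = 108.9 m³/d
t = 31 years = 11320 d
ΔV = Q × t = 108.9 m³/d × 11320 d = 1.232 × 10^6 m³
Δh = ΔV / (Sy × A) = 1.232 × 10^6 / (0.023 × 2.041 × 10^7) = 2.624 m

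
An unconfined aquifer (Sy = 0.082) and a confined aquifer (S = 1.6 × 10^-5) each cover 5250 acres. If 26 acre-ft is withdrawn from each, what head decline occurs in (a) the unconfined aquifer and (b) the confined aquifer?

Δh_u ≈ 0.0184 m; Δh_c ≈ 94.3 m

A = 5250 acres = 2.125 × 10^7 m²
ΔV = 26 acre-ft = 32070 m³
Unconfined: Δh_u = ΔV/(Sy·A) = 32070/(0.082 × 2.125 × 10^7) = 0.01841 m
Confined: Δh_c = ΔV/(S·A) = 32070/(1.6 × 10^-5 × 2.125 × 10^7) = 94.34 m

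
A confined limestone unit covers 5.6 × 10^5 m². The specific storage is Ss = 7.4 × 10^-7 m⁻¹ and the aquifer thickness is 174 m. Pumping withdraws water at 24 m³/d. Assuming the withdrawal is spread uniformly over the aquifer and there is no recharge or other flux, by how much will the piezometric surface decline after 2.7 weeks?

Δh ≈ 6.29 m

S = Ss × b = 7.4 × 10^-7 m⁻¹ × 174 m = 1.288 × 10^-4
t = 2.7 weeks = 18.9 d
ΔV = Q × t = 24 m³/d × 18.9 d = 453.6 m³
Δh = ΔV / (S × A) = 453.6 / (1.288 × 10^-4 × 5.6 × 10^5) = 6.291 m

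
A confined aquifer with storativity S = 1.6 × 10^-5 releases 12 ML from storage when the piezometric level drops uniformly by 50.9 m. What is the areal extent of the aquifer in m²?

A ≈ 1.47 × 10^7 m²

ΔV = 12 ML = 12000 m³
A = ΔV / (S × Δh) = 12000 / (1.6 × 10^-5 × 50.9) = 1.473 × 10^7 m²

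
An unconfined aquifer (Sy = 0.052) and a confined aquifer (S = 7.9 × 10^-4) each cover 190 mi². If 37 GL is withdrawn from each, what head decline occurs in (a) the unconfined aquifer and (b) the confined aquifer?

Δh_u ≈ 1.45 m; Δh_c ≈ 95.2 m

A = 190 mi² = 4.921 × 10^8 m²
ΔV = 37 GL = 3.7 × 10^7 m³
Unconfined: Δh_u = ΔV/(Sy·A) = 3.7 × 10^7/(0.052 × 4.921 × 10^8) = 1.446 m
Confined: Δh_c = ΔV/(S·A) = 3.7 × 10^7/(7.9 × 10^-4 × 4.921 × 10^8) = 95.18 m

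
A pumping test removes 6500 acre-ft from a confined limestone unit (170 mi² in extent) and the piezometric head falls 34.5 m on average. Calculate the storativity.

A = 170 mi² = 4.403 × 10^8 m²
ΔV = 6500 acre-ft = 8.018 × 10^6 m³
S = ΔV / (A × Δh) = 8.018 × 10^6 m³ / (4.403 × 10^8 m² × 34.5 m) = 5.278 × 10^-4

S ≈ 5.3 × 10^-4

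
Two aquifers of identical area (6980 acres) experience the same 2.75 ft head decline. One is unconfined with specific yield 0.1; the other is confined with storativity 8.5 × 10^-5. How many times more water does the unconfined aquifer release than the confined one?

ΔV_u / ΔV_c ≈ 1180

A = 6980 acres = 2.825 × 10^7 m²
Δh = 2.75 ft = 0.8382 m
Unconfined: ΔV_u = Sy × A × Δh = 0.1 × 2.825 × 10^7 × 0.8382 = 2.368 × 10^6 m³
Confined: ΔV_c = S × A × Δh = 8.5 × 10^-5 × 2.825 × 10^7 × 0.8382 = 2013 m³
Ratio = ΔV_u / ΔV_c = Sy / S = 0.1 / 8.5 × 10^-5 = 1176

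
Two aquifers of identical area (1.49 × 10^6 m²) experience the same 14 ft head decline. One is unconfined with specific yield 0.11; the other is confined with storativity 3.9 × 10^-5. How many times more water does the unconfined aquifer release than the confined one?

ΔV_u / ΔV_c ≈ 2820

Δh = 14 ft = 4.267 m
Unconfined: ΔV_u = Sy × A × Δh = 0.11 × 1.49 × 10^6 × 4.267 = 6.994 × 10^5 m³
Confined: ΔV_c = S × A × Δh = 3.9 × 10^-5 × 1.49 × 10^6 × 4.267 = 248 m³
Ratio = ΔV_u / ΔV_c = Sy / S = 0.11 / 3.9 × 10^-5 = 2821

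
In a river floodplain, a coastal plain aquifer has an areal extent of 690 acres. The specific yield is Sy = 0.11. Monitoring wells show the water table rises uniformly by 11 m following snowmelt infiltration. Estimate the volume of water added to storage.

A = 690 acres = 2.792 × 10^6 m²
ΔV = Sy × A × Δh = 0.11 × 2.792 × 10^6 m² × 11 m = 3.379 × 10^6 m³

ΔV ≈ 3.38 × 10^6 m³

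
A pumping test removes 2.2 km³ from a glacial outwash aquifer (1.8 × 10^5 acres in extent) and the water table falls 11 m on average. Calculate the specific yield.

Sy ≈ 0.27

A = 1.8 × 10^5 acres = 7.284 × 10^8 m²
ΔV = 2.2 km³ = 2.2 × 10^9 m³
Sy = ΔV / (A × Δh) = 2.2 × 10^9 m³ / (7.284 × 10^8 m² × 11 m) = 0.2746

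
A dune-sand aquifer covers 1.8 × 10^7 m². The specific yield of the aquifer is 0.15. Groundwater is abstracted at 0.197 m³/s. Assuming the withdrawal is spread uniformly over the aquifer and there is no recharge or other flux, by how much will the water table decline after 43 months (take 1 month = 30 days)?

Q = 0.197 m³/s = 17020 m³/d
t = 43 months = 1290 d
ΔV = Q × t = 17020 m³/d × 1290 d = 2.196 × 10^7 m³
Δh = ΔV / (Sy × A) = 2.196 × 10^7 / (0.15 × 1.8 × 10^7) = 8.132 m

Δh ≈ 8.13 m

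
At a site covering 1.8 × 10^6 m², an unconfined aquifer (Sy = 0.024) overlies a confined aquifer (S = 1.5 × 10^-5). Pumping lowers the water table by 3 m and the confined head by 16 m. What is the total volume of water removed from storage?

ΔV ≈ 1.3 × 10^5 m³

Unconfined: ΔV_u = Sy × A × Δh_u = 0.024 × 1.8 × 10^6 × 3 = 1.296 × 10^5 m³
Confined: ΔV_c = S × A × Δh_c = 1.5 × 10^-5 × 1.8 × 10^6 × 16 = 432 m³
Total ΔV = 1.296 × 10^5 + 432 = 1.3 × 10^5 m³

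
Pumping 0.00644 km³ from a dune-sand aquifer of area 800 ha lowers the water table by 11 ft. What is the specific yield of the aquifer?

A = 800 ha = 8 × 10^6 m²
Δh = 11 ft = 3.353 m
ΔV = 0.00644 km³ = 6.44 × 10^6 m³
Sy = ΔV / (A × Δh) = 6.44 × 10^6 m³ / (8 × 10^6 m² × 3.353 m) = 0.2401

Sy ≈ 0.24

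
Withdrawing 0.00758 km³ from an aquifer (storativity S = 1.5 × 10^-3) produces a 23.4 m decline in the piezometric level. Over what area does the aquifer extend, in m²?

A ≈ 2.16 × 10^8 m²

ΔV = 0.00758 km³ = 7.58 × 10^6 m³
A = ΔV / (S × Δh) = 7.58 × 10^6 / (0.0015 × 23.4) = 2.16 × 10^8 m²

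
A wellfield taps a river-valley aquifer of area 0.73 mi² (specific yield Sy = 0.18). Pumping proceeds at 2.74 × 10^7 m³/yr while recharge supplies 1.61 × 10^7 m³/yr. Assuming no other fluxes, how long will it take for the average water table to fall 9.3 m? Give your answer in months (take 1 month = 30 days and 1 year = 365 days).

A = 0.73 mi² = 1.891 × 10^6 m²
ΔV = Sy × A × Δh = 0.18 × 1.891 × 10^6 × 9.3 = 3.165 × 10^6 m³
Net withdrawal = 2.74 × 10^7 − 1.61 × 10^7 = 1.13 × 10^7 m³/yr = 30960 m³/d
t = ΔV / Q = 3.165 × 10^6 m³ / 30960 m³/d = 102.2 d
t = 102.2 d ≈ 3.408 months

t ≈ 3.41 months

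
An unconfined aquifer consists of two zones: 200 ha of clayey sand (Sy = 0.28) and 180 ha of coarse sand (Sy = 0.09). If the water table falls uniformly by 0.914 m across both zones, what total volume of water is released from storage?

ΔV ≈ 6.6 × 10^5 m³

A₁ = 200 ha = 2 × 10^6 m²; A₂ = 180 ha = 1.8 × 10^6 m²
ΔV₁ = 0.28 × 2 × 10^6 × 0.914 = 5.118 × 10^5 m³
ΔV₂ = 0.09 × 1.8 × 10^6 × 0.914 = 1.481 × 10^5 m³
ΔV = ΔV₁ + ΔV₂ = 6.599 × 10^5 m³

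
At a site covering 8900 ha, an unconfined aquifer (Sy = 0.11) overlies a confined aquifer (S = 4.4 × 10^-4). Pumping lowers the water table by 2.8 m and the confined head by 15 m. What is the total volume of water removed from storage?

ΔV ≈ 2.8 × 10^7 m³

A = 8900 ha = 8.9 × 10^7 m²
Unconfined: ΔV_u = Sy × A × Δh_u = 0.11 × 8.9 × 10^7 × 2.8 = 2.741 × 10^7 m³
Confined: ΔV_c = S × A × Δh_c = 4.4 × 10^-4 × 8.9 × 10^7 × 15 = 5.874 × 10^5 m³
Total ΔV = 2.741 × 10^7 + 5.874 × 10^5 = 2.8 × 10^7 m³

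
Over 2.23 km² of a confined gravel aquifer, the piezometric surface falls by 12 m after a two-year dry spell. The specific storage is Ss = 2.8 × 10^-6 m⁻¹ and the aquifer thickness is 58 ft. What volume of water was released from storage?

b = 58 ft = 17.68 m
S = Ss × b = 2.8 × 10^-6 m⁻¹ × 17.68 m = 4.95 × 10^-5
A = 2.23 km² = 2.23 × 10^6 m²
ΔV = S × A × Δh = 4.95 × 10^-5 × 2.23 × 10^6 m² × 12 m = 1325 m³

ΔV ≈ 1320 m³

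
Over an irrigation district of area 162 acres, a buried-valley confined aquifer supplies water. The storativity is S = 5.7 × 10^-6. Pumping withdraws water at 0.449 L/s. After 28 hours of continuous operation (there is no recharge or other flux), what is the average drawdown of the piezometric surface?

A = 162 acres = 6.556 × 10^5 m²
Q = 0.449 L/s = 38.79 m³/d
t = 28 hours = 1.167 d
ΔV = Q × t = 38.79 m³/d × 1.167 d = 45.26 m³
Δh = ΔV / (S × A) = 45.26 / (5.7 × 10^-6 × 6.556 × 10^5) = 12.11 m

Δh ≈ 12.1 m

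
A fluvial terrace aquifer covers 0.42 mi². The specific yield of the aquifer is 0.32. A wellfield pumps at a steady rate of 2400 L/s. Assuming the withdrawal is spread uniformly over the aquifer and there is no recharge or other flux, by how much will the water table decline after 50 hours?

A = 0.42 mi² = 1.088 × 10^6 m²
Q = 2400 L/s = 2.074 × 10^5 m³/d
t = 50 hours = 2.083 d
ΔV = Q × t = 2.074 × 10^5 m³/d × 2.083 d = 4.32 × 10^5 m³
Δh = ΔV / (Sy × A) = 4.32 × 10^5 / (0.32 × 1.088 × 10^6) = 1.241 m

Δh ≈ 1.24 m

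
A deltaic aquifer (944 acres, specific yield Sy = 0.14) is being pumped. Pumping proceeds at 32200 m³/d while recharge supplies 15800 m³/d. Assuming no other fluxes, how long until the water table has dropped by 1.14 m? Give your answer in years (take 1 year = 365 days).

t ≈ 0.102 years

A = 944 acres = 3.82 × 10^6 m²
ΔV = Sy × A × Δh = 0.14 × 3.82 × 10^6 × 1.14 = 6.097 × 10^5 m³
Net withdrawal = 32200 − 15800 = 16400 m³/d
t = ΔV / Q = 6.097 × 10^5 m³ / 16400 m³/d = 37.18 d
t = 37.18 d ≈ 0.1019 years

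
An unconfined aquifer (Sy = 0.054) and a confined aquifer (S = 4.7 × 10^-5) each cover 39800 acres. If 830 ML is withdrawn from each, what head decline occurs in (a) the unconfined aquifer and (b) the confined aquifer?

Δh_u ≈ 0.0954 m; Δh_c ≈ 110 m

A = 39800 acres = 1.611 × 10^8 m²
ΔV = 830 ML = 8.3 × 10^5 m³
Unconfined: Δh_u = ΔV/(Sy·A) = 8.3 × 10^5/(0.054 × 1.611 × 10^8) = 0.09543 m
Confined: Δh_c = ΔV/(S·A) = 8.3 × 10^5/(4.7 × 10^-5 × 1.611 × 10^8) = 109.6 m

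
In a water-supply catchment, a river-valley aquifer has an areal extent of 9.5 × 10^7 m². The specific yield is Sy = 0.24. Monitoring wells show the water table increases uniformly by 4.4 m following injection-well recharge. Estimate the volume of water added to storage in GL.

ΔV ≈ 100 GL

ΔV = Sy × A × Δh = 0.24 × 9.5 × 10^7 m² × 4.4 m = 1.003 × 10^8 m³
ΔV = 1.003 × 10^8 m³ = 100.3 GL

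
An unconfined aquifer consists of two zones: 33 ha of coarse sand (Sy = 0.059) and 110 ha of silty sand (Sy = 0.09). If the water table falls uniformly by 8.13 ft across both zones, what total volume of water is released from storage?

ΔV ≈ 2.94 × 10^5 m³

A₁ = 33 ha = 3.3 × 10^5 m²; A₂ = 110 ha = 1.1 × 10^6 m²
Δh = 8.13 ft = 2.478 m
ΔV₁ = 0.059 × 3.3 × 10^5 × 2.478 = 48250 m³
ΔV₂ = 0.09 × 1.1 × 10^6 × 2.478 = 2.453 × 10^5 m³
ΔV = ΔV₁ + ΔV₂ = 2.936 × 10^5 m³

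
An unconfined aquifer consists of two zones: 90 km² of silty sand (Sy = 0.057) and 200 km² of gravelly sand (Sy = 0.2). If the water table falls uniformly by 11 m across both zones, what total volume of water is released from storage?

ΔV ≈ 4.96 × 10^8 m³

A₁ = 90 km² = 9 × 10^7 m²; A₂ = 200 km² = 2 × 10^8 m²
ΔV₁ = 0.057 × 9 × 10^7 × 11 = 5.643 × 10^7 m³
ΔV₂ = 0.2 × 2 × 10^8 × 11 = 4.4 × 10^8 m³
ΔV = ΔV₁ + ΔV₂ = 4.964 × 10^8 m³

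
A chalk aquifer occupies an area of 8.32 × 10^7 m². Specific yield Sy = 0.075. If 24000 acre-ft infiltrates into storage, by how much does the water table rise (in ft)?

Δh ≈ 15.6 ft

ΔV = 24000 acre-ft = 2.96 × 10^7 m³
Δh = ΔV / (Sy × A) = 2.96 × 10^7 m³ / (0.075 × 8.32 × 10^7 m²) = 4.744 m
Δh = 4.744 m = 15.56 ft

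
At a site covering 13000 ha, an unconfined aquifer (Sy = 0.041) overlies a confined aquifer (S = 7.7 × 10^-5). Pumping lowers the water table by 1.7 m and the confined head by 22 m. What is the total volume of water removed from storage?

A = 13000 ha = 1.3 × 10^8 m²
Unconfined: ΔV_u = Sy × A × Δh_u = 0.041 × 1.3 × 10^8 × 1.7 = 9.061 × 10^6 m³
Confined: ΔV_c = S × A × Δh_c = 7.7 × 10^-5 × 1.3 × 10^8 × 22 = 2.202 × 10^5 m³
Total ΔV = 9.061 × 10^6 + 2.202 × 10^5 = 9.281 × 10^6 m³

ΔV ≈ 9.28 × 10^6 m³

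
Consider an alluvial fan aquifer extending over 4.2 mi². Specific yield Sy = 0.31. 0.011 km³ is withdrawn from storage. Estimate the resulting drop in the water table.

A = 4.2 mi² = 1.088 × 10^7 m²
ΔV = 0.011 km³ = 1.1 × 10^7 m³
Δh = ΔV / (Sy × A) = 1.1 × 10^7 m³ / (0.31 × 1.088 × 10^7 m²) = 3.262 m

Δh ≈ 3.26 m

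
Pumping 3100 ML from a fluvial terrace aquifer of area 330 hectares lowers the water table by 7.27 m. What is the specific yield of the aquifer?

A = 330 hectares = 3.3 × 10^6 m²
ΔV = 3100 ML = 3.1 × 10^6 m³
Sy = ΔV / (A × Δh) = 3.1 × 10^6 m³ / (3.3 × 10^6 m² × 7.27 m) = 0.1292

Sy ≈ 0.13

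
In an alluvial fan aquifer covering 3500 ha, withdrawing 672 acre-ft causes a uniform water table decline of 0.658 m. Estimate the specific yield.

Sy ≈ 0.036

A = 3500 ha = 3.5 × 10^7 m²
ΔV = 672 acre-ft = 8.289 × 10^5 m³
Sy = ΔV / (A × Δh) = 8.289 × 10^5 m³ / (3.5 × 10^7 m² × 0.658 m) = 0.03599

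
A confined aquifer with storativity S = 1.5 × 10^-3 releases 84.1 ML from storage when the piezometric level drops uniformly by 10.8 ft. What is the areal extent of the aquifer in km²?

Δh = 10.8 ft = 3.292 m
ΔV = 84.1 ML = 84100 m³
A = ΔV / (S × Δh) = 84100 / (0.0015 × 3.292) = 1.703 × 10^7 m²
A = 1.703 × 10^7 m² = 17.03 km²

A ≈ 17 km²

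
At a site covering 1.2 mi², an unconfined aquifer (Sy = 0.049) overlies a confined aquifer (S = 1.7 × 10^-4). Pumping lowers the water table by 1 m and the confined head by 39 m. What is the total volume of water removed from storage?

A = 1.2 mi² = 3.108 × 10^6 m²
Unconfined: ΔV_u = Sy × A × Δh_u = 0.049 × 3.108 × 10^6 × 1 = 1.523 × 10^5 m³
Confined: ΔV_c = S × A × Δh_c = 1.7 × 10^-4 × 3.108 × 10^6 × 39 = 20610 m³
Total ΔV = 1.523 × 10^5 + 20610 = 1.729 × 10^5 m³

ΔV ≈ 1.73 × 10^5 m³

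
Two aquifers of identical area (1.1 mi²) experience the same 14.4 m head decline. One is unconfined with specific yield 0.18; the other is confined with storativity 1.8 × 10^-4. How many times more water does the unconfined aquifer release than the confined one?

A = 1.1 mi² = 2.849 × 10^6 m²
Unconfined: ΔV_u = Sy × A × Δh = 0.18 × 2.849 × 10^6 × 14.4 = 7.385 × 10^6 m³
Confined: ΔV_c = S × A × Δh = 1.8 × 10^-4 × 2.849 × 10^6 × 14.4 = 7385 m³
Ratio = ΔV_u / ΔV_c = Sy / S = 0.18 / 1.8 × 10^-4 = 1000

ΔV_u / ΔV_c ≈ 1000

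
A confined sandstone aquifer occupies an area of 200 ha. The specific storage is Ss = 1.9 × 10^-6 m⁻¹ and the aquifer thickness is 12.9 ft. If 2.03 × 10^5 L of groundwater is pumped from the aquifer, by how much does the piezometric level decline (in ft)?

b = 12.9 ft = 3.932 m
S = Ss × b = 1.9 × 10^-6 m⁻¹ × 3.932 m = 7.471 × 10^-6
A = 200 ha = 2 × 10^6 m²
ΔV = 2.03 × 10^5 L = 203 m³
Δh = ΔV / (S × A) = 203 m³ / (7.471 × 10^-6 × 2 × 10^6 m²) = 13.59 m
Δh = 13.59 m = 44.58 ft

Δh ≈ 44.6 ft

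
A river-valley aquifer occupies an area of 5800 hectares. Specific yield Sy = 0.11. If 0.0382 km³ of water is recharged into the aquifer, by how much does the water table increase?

Δh ≈ 5.99 m

A = 5800 hectares = 5.8 × 10^7 m²
ΔV = 0.0382 km³ = 3.82 × 10^7 m³
Δh = ΔV / (Sy × A) = 3.82 × 10^7 m³ / (0.11 × 5.8 × 10^7 m²) = 5.987 m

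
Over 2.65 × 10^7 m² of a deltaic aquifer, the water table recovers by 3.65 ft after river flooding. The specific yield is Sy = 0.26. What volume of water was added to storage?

Δh = 3.65 ft = 1.113 m
ΔV = Sy × A × Δh = 0.26 × 2.65 × 10^7 m² × 1.113 m = 7.665 × 10^6 m³

ΔV ≈ 7.67 × 10^6 m³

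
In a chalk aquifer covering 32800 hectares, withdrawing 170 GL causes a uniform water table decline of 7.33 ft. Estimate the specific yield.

A = 32800 hectares = 3.28 × 10^8 m²
Δh = 7.33 ft = 2.234 m
ΔV = 170 GL = 1.7 × 10^8 m³
Sy = ΔV / (A × Δh) = 1.7 × 10^8 m³ / (3.28 × 10^8 m² × 2.234 m) = 0.232

Sy ≈ 0.23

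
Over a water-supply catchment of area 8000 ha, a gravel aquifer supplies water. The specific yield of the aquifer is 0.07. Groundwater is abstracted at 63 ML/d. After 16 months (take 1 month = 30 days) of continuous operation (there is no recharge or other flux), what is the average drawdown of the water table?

A = 8000 ha = 8 × 10^7 m²
Q = 63 ML/d = 63000 m³/d
t = 16 months = 480 d
ΔV = Q × t = 63000 m³/d × 480 d = 3.024 × 10^7 m³
Δh = ΔV / (Sy × A) = 3.024 × 10^7 / (0.07 × 8 × 10^7) = 5.4 m

Δh ≈ 5.4 m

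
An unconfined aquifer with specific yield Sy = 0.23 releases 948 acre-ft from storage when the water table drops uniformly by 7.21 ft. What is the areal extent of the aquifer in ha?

A ≈ 231 ha

Δh = 7.21 ft = 2.198 m
ΔV = 948 acre-ft = 1.169 × 10^6 m³
A = ΔV / (Sy × Δh) = 1.169 × 10^6 / (0.23 × 2.198) = 2.313 × 10^6 m²
A = 2.313 × 10^6 m² = 231.3 ha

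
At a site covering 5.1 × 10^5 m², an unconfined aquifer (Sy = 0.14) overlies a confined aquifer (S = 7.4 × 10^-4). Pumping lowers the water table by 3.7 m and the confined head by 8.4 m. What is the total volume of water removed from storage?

ΔV ≈ 2.67 × 10^5 m³

Unconfined: ΔV_u = Sy × A × Δh_u = 0.14 × 5.1 × 10^5 × 3.7 = 2.642 × 10^5 m³
Confined: ΔV_c = S × A × Δh_c = 7.4 × 10^-4 × 5.1 × 10^5 × 8.4 = 3170 m³
Total ΔV = 2.642 × 10^5 + 3170 = 2.674 × 10^5 m³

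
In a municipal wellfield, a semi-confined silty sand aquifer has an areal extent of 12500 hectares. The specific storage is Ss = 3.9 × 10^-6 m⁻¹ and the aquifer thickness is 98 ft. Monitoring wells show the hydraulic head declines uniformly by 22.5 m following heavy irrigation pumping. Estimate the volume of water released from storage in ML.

ΔV ≈ 328 ML

b = 98 ft = 29.87 m
S = Ss × b = 3.9 × 10^-6 m⁻¹ × 29.87 m = 1.165 × 10^-4
A = 12500 hectares = 1.25 × 10^8 m²
ΔV = S × A × Δh = 1.165 × 10^-4 × 1.25 × 10^8 m² × 22.5 m = 3.276 × 10^5 m³
ΔV = 3.276 × 10^5 m³ = 327.6 ML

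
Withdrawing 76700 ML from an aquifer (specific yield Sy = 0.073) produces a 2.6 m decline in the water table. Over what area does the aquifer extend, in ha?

A ≈ 40400 ha

ΔV = 76700 ML = 7.67 × 10^7 m³
A = ΔV / (Sy × Δh) = 7.67 × 10^7 / (0.073 × 2.6) = 4.041 × 10^8 m²
A = 4.041 × 10^8 m² = 40410 ha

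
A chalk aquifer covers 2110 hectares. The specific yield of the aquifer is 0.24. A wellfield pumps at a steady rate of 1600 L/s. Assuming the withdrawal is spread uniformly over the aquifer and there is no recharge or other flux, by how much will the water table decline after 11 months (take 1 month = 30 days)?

A = 2110 hectares = 2.11 × 10^7 m²
Q = 1600 L/s = 1.382 × 10^5 m³/d
t = 11 months = 330 d
ΔV = Q × t = 1.382 × 10^5 m³/d × 330 d = 4.562 × 10^7 m³
Δh = ΔV / (Sy × A) = 4.562 × 10^7 / (0.24 × 2.11 × 10^7) = 9.009 m

Δh ≈ 9.01 m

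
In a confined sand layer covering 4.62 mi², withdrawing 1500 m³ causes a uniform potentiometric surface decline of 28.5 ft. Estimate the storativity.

S ≈ 1.4 × 10^-5

A = 4.62 mi² = 1.197 × 10^7 m²
Δh = 28.5 ft = 8.687 m
S = ΔV / (A × Δh) = 1500 m³ / (1.197 × 10^7 m² × 8.687 m) = 1.443 × 10^-5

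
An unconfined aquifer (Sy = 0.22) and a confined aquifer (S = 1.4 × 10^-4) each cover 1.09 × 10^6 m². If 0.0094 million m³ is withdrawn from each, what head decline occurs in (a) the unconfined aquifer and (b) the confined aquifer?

ΔV = 0.0094 million m³ = 9400 m³
Unconfined: Δh_u = ΔV/(Sy·A) = 9400/(0.22 × 1.09 × 10^6) = 0.0392 m
Confined: Δh_c = ΔV/(S·A) = 9400/(1.4 × 10^-4 × 1.09 × 10^6) = 61.6 m

Δh_u ≈ 0.0392 m; Δh_c ≈ 61.6 m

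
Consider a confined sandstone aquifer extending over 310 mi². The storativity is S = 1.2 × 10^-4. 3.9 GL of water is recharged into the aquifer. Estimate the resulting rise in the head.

Δh ≈ 40.5 m

A = 310 mi² = 8.029 × 10^8 m²
ΔV = 3.9 GL = 3.9 × 10^6 m³
Δh = ΔV / (S × A) = 3.9 × 10^6 m³ / (1.2 × 10^-4 × 8.029 × 10^8 m²) = 40.48 m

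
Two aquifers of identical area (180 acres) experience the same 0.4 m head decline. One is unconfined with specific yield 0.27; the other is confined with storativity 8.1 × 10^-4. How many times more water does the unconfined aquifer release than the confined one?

ΔV_u / ΔV_c ≈ 333

A = 180 acres = 7.284 × 10^5 m²
Unconfined: ΔV_u = Sy × A × Δh = 0.27 × 7.284 × 10^5 × 0.4 = 78670 m³
Confined: ΔV_c = S × A × Δh = 8.1 × 10^-4 × 7.284 × 10^5 × 0.4 = 236 m³
Ratio = ΔV_u / ΔV_c = Sy / S = 0.27 / 8.1 × 10^-4 = 333.3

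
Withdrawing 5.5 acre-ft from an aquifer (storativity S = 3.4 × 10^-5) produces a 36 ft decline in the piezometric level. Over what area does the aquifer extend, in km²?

A ≈ 18.2 km²

Δh = 36 ft = 10.97 m
ΔV = 5.5 acre-ft = 6784 m³
A = ΔV / (S × Δh) = 6784 / (3.4 × 10^-5 × 10.97) = 1.818 × 10^7 m²
A = 1.818 × 10^7 m² = 18.18 km²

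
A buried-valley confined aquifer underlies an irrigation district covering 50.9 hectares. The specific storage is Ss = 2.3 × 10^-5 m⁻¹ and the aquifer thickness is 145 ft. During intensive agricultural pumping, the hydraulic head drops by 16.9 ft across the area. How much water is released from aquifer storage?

ΔV ≈ 2670 m³

b = 145 ft = 44.2 m
S = Ss × b = 2.3 × 10^-5 m⁻¹ × 44.2 m = 1.017 × 10^-3
A = 50.9 hectares = 5.09 × 10^5 m²
Δh = 16.9 ft = 5.151 m
ΔV = S × A × Δh = 0.001017 × 5.09 × 10^5 m² × 5.151 m = 2665 m³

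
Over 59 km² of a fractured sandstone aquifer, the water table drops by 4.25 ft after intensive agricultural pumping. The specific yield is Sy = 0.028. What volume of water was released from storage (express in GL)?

ΔV ≈ 2.14 GL

A = 59 km² = 5.9 × 10^7 m²
Δh = 4.25 ft = 1.295 m
ΔV = Sy × A × Δh = 0.028 × 5.9 × 10^7 m² × 1.295 m = 2.14 × 10^6 m³
ΔV = 2.14 × 10^6 m³ = 2.14 GL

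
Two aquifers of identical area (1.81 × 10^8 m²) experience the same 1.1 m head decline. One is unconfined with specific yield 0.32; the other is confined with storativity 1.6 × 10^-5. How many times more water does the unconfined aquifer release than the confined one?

Unconfined: ΔV_u = Sy × A × Δh = 0.32 × 1.81 × 10^8 × 1.1 = 6.371 × 10^7 m³
Confined: ΔV_c = S × A × Δh = 1.6 × 10^-5 × 1.81 × 10^8 × 1.1 = 3186 m³
Ratio = ΔV_u / ΔV_c = Sy / S = 0.32 / 1.6 × 10^-5 = 20000

ΔV_u / ΔV_c ≈ 20000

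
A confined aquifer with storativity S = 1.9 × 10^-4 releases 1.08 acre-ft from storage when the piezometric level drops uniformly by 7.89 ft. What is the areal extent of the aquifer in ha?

Δh = 7.89 ft = 2.405 m
ΔV = 1.08 acre-ft = 1332 m³
A = ΔV / (S × Δh) = 1332 / (1.9 × 10^-4 × 2.405) = 2.915 × 10^6 m²
A = 2.915 × 10^6 m² = 291.5 ha

A ≈ 292 ha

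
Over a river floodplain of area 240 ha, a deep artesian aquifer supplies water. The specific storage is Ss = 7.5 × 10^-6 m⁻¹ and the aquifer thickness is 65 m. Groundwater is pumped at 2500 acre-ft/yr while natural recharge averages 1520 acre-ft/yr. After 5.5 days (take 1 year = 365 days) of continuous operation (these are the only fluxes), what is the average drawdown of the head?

Δh ≈ 15.6 m

S = Ss × b = 7.5 × 10^-6 m⁻¹ × 65 m = 4.875 × 10^-4
A = 240 ha = 2.4 × 10^6 m²
Net abstraction = 2500 − 1520 = 980 acre-ft/yr
Q_net = 980 acre-ft/yr = 3312 m³/d
ΔV = Q × t = 3312 m³/d × 5.5 d = 18210 m³
Δh = ΔV / (S × A) = 18210 / (4.875 × 10^-4 × 2.4 × 10^6) = 15.57 m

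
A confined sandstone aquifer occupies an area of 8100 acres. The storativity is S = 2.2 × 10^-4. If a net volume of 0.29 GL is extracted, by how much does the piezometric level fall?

A = 8100 acres = 3.278 × 10^7 m²
ΔV = 0.29 GL = 2.9 × 10^5 m³
Δh = ΔV / (S × A) = 2.9 × 10^5 m³ / (2.2 × 10^-4 × 3.278 × 10^7 m²) = 40.21 m

Δh ≈ 40.2 m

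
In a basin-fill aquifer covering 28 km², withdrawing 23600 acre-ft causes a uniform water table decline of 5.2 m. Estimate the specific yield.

Sy ≈ 0.2

A = 28 km² = 2.8 × 10^7 m²
ΔV = 23600 acre-ft = 2.911 × 10^7 m³
Sy = ΔV / (A × Δh) = 2.911 × 10^7 m³ / (2.8 × 10^7 m² × 5.2 m) = 0.1999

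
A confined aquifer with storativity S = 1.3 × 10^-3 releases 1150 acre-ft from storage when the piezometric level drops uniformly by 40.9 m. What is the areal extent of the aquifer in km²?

A ≈ 26.7 km²

ΔV = 1150 acre-ft = 1.419 × 10^6 m³
A = ΔV / (S × Δh) = 1.419 × 10^6 / (0.0013 × 40.9) = 2.668 × 10^7 m²
A = 2.668 × 10^7 m² = 26.68 km²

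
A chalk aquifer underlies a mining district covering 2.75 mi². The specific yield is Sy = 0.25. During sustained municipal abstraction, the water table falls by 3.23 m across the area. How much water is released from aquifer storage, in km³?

ΔV ≈ 0.00575 km³

A = 2.75 mi² = 7.122 × 10^6 m²
ΔV = Sy × A × Δh = 0.25 × 7.122 × 10^6 m² × 3.23 m = 5.751 × 10^6 m³
ΔV = 5.751 × 10^6 m³ = 0.005751 km³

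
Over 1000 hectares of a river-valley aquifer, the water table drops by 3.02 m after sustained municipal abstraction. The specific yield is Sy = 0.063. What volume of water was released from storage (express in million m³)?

A = 1000 hectares = 1 × 10^7 m²
ΔV = Sy × A × Δh = 0.063 × 1 × 10^7 m² × 3.02 m = 1.903 × 10^6 m³
ΔV = 1.903 × 10^6 m³ = 1.903 million m³

ΔV ≈ 1.9 million m³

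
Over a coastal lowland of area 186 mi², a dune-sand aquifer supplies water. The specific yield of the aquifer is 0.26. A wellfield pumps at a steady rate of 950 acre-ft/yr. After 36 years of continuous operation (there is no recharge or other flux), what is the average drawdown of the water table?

Δh ≈ 0.337 m

A = 186 mi² = 4.817 × 10^8 m²
Q = 950 acre-ft/yr = 3210 m³/d
t = 36 years = 13140 d
ΔV = Q × t = 3210 m³/d × 13140 d = 4.219 × 10^7 m³
Δh = ΔV / (Sy × A) = 4.219 × 10^7 / (0.26 × 4.817 × 10^8) = 0.3368 m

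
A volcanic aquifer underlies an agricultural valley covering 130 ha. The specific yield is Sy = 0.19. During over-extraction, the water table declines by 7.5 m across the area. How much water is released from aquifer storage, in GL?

A = 130 ha = 1.3 × 10^6 m²
ΔV = Sy × A × Δh = 0.19 × 1.3 × 10^6 m² × 7.5 m = 1.853 × 10^6 m³
ΔV = 1.853 × 10^6 m³ = 1.853 GL

ΔV ≈ 1.85 GL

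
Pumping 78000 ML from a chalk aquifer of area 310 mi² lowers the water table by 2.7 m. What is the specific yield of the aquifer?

A = 310 mi² = 8.029 × 10^8 m²
ΔV = 78000 ML = 7.8 × 10^7 m³
Sy = ΔV / (A × Δh) = 7.8 × 10^7 m³ / (8.029 × 10^8 m² × 2.7 m) = 0.03598

Sy ≈ 0.036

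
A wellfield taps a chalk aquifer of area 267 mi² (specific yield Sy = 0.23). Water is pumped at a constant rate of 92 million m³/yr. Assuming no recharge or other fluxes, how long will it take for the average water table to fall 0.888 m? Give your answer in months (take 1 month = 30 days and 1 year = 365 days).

t ≈ 18.7 months

A = 267 mi² = 6.915 × 10^8 m²
ΔV = Sy × A × Δh = 0.23 × 6.915 × 10^8 × 0.888 = 1.412 × 10^8 m³
Q = 92 million m³/yr = 2.521 × 10^5 m³/d
t = ΔV / Q = 1.412 × 10^8 m³ / 2.521 × 10^5 m³/d = 560.3 d
t = 560.3 d ≈ 18.68 months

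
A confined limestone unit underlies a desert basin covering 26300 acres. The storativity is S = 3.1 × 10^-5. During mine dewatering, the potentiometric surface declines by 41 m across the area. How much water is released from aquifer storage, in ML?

A = 26300 acres = 1.064 × 10^8 m²
ΔV = S × A × Δh = 3.1 × 10^-5 × 1.064 × 10^8 m² × 41 m = 1.353 × 10^5 m³
ΔV = 1.353 × 10^5 m³ = 135.3 ML

ΔV ≈ 135 ML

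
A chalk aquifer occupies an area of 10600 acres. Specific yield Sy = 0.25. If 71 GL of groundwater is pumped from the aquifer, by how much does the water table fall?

A = 10600 acres = 4.29 × 10^7 m²
ΔV = 71 GL = 7.1 × 10^7 m³
Δh = ΔV / (Sy × A) = 7.1 × 10^7 m³ / (0.25 × 4.29 × 10^7 m²) = 6.621 m

Δh ≈ 6.62 m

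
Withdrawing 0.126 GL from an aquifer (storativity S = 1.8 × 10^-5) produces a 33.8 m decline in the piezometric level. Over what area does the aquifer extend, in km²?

ΔV = 0.126 GL = 1.26 × 10^5 m³
A = ΔV / (S × Δh) = 1.26 × 10^5 / (1.8 × 10^-5 × 33.8) = 2.071 × 10^8 m²
A = 2.071 × 10^8 m² = 207.1 km²

A ≈ 207 km²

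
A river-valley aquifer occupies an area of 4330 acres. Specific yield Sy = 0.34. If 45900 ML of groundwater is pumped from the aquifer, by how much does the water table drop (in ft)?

A = 4330 acres = 1.752 × 10^7 m²
ΔV = 45900 ML = 4.59 × 10^7 m³
Δh = ΔV / (Sy × A) = 4.59 × 10^7 m³ / (0.34 × 1.752 × 10^7 m²) = 7.704 m
Δh = 7.704 m = 25.28 ft

Δh ≈ 25.3 ft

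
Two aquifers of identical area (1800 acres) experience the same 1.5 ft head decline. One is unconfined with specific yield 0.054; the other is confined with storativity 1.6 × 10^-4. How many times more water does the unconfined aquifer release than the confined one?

ΔV_u / ΔV_c ≈ 337

A = 1800 acres = 7.284 × 10^6 m²
Δh = 1.5 ft = 0.4572 m
Unconfined: ΔV_u = Sy × A × Δh = 0.054 × 7.284 × 10^6 × 0.4572 = 1.798 × 10^5 m³
Confined: ΔV_c = S × A × Δh = 1.6 × 10^-4 × 7.284 × 10^6 × 0.4572 = 532.9 m³
Ratio = ΔV_u / ΔV_c = Sy / S = 0.054 / 1.6 × 10^-4 = 337.5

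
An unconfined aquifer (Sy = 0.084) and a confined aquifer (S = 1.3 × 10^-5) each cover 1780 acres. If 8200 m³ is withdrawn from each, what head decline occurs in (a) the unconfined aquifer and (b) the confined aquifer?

A = 1780 acres = 7.203 × 10^6 m²
Unconfined: Δh_u = ΔV/(Sy·A) = 8200/(0.084 × 7.203 × 10^6) = 0.01355 m
Confined: Δh_c = ΔV/(S·A) = 8200/(1.3 × 10^-5 × 7.203 × 10^6) = 87.57 m

Δh_u ≈ 0.0136 m; Δh_c ≈ 87.6 m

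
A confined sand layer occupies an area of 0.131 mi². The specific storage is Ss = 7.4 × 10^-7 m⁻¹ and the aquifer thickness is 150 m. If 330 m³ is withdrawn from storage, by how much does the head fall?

Δh ≈ 8.76 m

S = Ss × b = 7.4 × 10^-7 m⁻¹ × 150 m = 1.11 × 10^-4
A = 0.131 mi² = 3.393 × 10^5 m²
Δh = ΔV / (S × A) = 330 m³ / (1.11 × 10^-4 × 3.393 × 10^5 m²) = 8.762 m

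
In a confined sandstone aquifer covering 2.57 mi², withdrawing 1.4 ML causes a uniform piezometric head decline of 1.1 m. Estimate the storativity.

S ≈ 1.9 × 10^-4

A = 2.57 mi² = 6.656 × 10^6 m²
ΔV = 1.4 ML = 1400 m³
S = ΔV / (A × Δh) = 1400 m³ / (6.656 × 10^6 m² × 1.1 m) = 1.912 × 10^-4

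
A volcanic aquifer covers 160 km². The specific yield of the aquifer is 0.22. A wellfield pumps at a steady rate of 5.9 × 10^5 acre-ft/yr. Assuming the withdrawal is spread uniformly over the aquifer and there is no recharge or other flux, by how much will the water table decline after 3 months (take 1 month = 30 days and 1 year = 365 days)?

Δh ≈ 5.1 m

A = 160 km² = 1.6 × 10^8 m²
Q = 5.9 × 10^5 acre-ft/yr = 1.994 × 10^6 m³/d
t = 3 months = 90 d
ΔV = Q × t = 1.994 × 10^6 m³/d × 90 d = 1.794 × 10^8 m³
Δh = ΔV / (Sy × A) = 1.794 × 10^8 / (0.22 × 1.6 × 10^8) = 5.098 m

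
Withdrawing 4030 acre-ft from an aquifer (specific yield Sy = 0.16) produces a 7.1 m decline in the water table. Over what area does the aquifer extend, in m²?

A ≈ 4.38 × 10^6 m²

ΔV = 4030 acre-ft = 4.971 × 10^6 m³
A = ΔV / (Sy × Δh) = 4.971 × 10^6 / (0.16 × 7.1) = 4.376 × 10^6 m²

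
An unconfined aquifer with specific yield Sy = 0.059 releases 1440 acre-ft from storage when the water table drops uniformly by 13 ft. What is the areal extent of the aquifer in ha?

A ≈ 760 ha

Δh = 13 ft = 3.962 m
ΔV = 1440 acre-ft = 1.776 × 10^6 m³
A = ΔV / (Sy × Δh) = 1.776 × 10^6 / (0.059 × 3.962) = 7.598 × 10^6 m²
A = 7.598 × 10^6 m² = 759.8 ha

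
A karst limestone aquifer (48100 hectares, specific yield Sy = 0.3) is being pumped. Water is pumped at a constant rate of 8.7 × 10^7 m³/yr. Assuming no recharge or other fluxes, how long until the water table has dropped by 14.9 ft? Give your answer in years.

A = 48100 hectares = 4.81 × 10^8 m²
Δh = 14.9 ft = 4.542 m
ΔV = Sy × A × Δh = 0.3 × 4.81 × 10^8 × 4.542 = 6.553 × 10^8 m³
Q = 8.7 × 10^7 m³/yr = 2.384 × 10^5 m³/d
t = ΔV / Q = 6.553 × 10^8 m³ / 2.384 × 10^5 m³/d = 2749 d
t = 2749 d ≈ 7.533 years

t ≈ 7.53 years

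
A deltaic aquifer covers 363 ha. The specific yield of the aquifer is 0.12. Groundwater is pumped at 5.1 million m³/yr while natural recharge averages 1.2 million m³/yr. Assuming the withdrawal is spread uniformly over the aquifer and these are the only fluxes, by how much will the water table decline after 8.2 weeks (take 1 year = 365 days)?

A = 363 ha = 3.63 × 10^6 m²
Net abstraction = 5.1 − 1.2 = 3.9 million m³/yr
Q_net = 3.9 million m³/yr = 10680 m³/d
t = 8.2 weeks = 57.4 d
ΔV = Q × t = 10680 m³/d × 57.4 d = 6.133 × 10^5 m³
Δh = ΔV / (Sy × A) = 6.133 × 10^5 / (0.12 × 3.63 × 10^6) = 1.408 m

Δh ≈ 1.41 m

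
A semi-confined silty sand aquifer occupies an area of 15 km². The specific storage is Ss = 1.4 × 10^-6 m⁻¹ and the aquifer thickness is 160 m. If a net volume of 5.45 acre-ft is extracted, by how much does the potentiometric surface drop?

S = Ss × b = 1.4 × 10^-6 m⁻¹ × 160 m = 2.24 × 10^-4
A = 15 km² = 1.5 × 10^7 m²
ΔV = 5.45 acre-ft = 6722 m³
Δh = ΔV / (S × A) = 6722 m³ / (2.24 × 10^-4 × 1.5 × 10^7 m²) = 2.001 m

Δh ≈ 2 m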